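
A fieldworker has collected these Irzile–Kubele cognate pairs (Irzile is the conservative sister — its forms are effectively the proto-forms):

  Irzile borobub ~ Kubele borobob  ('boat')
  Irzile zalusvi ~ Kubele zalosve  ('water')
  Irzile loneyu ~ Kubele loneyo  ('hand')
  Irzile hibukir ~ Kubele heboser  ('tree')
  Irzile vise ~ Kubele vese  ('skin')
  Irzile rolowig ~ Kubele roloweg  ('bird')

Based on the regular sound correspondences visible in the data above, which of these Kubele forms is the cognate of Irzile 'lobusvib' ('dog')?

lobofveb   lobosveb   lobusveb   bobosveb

lobosveb

zalusvi ~ zalosve, hibukir ~ heboser — Irzile u corresponds to Kubele o after a consonant, before a consonant other than r, m, n, p, b, f, v.
hibukir ~ heboser — Irzile i corresponds to Kubele e after a consonant, before a labial obstruent.
Applying these to Irzile 'lobusvib':
  lobusvib → lobosvib   (u→o after a consonant, before a consonant other than r, m, n, p, b, f, v)
  lobosvib → lobosveb   (i→e after a consonant, before a labial obstruent)
So the Kubele cognate is 'lobosveb'.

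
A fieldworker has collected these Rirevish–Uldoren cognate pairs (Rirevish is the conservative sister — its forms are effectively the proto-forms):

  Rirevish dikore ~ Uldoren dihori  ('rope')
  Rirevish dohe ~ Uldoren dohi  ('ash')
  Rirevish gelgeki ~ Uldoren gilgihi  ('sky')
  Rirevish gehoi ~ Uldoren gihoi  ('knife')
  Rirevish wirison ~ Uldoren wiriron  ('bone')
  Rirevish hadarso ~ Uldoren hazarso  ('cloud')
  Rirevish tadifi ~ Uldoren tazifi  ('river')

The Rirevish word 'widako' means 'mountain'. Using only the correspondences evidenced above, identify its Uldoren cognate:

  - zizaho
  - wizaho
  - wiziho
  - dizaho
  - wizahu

wizaho

hadarso ~ hazarso — Rirevish d corresponds to Uldoren z between vowels (before a back vowel).
dikore ~ dihori — Rirevish k corresponds to Uldoren h between vowels (before a back vowel).
Applying these to Rirevish 'widako':
  widako → wizako   (d→z between vowels (before a back vowel))
  wizako → wizaho   (k→h between vowels (before a back vowel))
So the Uldoren cognate is 'wizaho'.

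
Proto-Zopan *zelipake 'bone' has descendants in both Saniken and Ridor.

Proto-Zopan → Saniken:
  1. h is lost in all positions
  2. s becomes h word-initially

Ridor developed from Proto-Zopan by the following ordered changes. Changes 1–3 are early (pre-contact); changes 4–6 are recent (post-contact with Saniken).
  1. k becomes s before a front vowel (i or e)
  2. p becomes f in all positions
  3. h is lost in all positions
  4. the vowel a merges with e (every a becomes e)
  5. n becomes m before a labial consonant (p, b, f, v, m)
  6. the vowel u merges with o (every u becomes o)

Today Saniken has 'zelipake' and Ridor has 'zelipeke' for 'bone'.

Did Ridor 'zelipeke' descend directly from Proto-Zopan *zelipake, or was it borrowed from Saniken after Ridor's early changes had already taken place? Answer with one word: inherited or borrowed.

If inherited, *zelipake would pass through all of Ridor's changes:
Ridor: start from *zelipake.
  rule 1 (palatalisation): zelipake → zelipase
  rule 2 (unconditioned shift): zelipase → zelifase
  rule 3: no change — zelifase
  rule 4 (vowel merger): zelifase → zelifese
  rule 5: no change — zelifese
  rule 6: no change — zelifese
  ⇒ Ridor zelifese
If borrowed from Saniken 'zelipake' after the early changes, it would undergo only the recent ones:
  rule 4 (vowel merger): zelipake → zelipeke
  rule 5 (nasal place assimilation): no change (zelipeke)
  rule 6 (vowel merger): no change (zelipeke)
  ⇒ as a loan: zelipeke
Ridor 'zelipeke' matches the loan outcome 'zelipeke', not the inherited 'zelifese' — it skipped the early Ridor changes, so it was borrowed from Saniken.

borrowed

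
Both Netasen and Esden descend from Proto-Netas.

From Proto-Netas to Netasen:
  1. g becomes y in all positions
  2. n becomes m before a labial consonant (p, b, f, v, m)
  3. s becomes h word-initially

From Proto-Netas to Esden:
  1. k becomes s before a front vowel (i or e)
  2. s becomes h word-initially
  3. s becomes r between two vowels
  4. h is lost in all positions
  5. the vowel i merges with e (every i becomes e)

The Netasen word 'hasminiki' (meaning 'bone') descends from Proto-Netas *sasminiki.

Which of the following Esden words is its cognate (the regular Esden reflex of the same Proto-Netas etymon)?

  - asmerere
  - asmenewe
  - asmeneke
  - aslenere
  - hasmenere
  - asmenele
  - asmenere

asmenere

Esden: *sasminiki > sasminisi > hasminisi > hasminiri > asminiri > asmenere  (by palatalisation, debuccalisation, rhotacism, h-loss, vowel merger)
The other candidates each miss or misapply at least one Esden change.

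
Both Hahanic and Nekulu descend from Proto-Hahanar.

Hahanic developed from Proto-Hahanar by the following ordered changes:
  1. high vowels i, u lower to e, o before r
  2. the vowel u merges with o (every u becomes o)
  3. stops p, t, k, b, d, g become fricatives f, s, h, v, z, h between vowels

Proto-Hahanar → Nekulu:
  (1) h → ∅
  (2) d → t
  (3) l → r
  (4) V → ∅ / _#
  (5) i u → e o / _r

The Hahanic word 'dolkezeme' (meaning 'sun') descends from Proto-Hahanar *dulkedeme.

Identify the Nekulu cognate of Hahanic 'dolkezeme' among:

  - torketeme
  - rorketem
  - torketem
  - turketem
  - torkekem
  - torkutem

torketem

Nekulu: start from *dulkedeme.
  rule 1: no change — dulkedeme
  rule 2 (unconditioned shift): dulkedeme → tulketeme
  rule 3 (unconditioned shift): tulketeme → turketeme
  rule 4 (apocope): turketeme → turketem
  rule 5 (pre-rhotic lowering): turketem → torketem
  ⇒ Nekulu torketem
Only 'torketem' matches the regular Nekulu development of *dulkedeme.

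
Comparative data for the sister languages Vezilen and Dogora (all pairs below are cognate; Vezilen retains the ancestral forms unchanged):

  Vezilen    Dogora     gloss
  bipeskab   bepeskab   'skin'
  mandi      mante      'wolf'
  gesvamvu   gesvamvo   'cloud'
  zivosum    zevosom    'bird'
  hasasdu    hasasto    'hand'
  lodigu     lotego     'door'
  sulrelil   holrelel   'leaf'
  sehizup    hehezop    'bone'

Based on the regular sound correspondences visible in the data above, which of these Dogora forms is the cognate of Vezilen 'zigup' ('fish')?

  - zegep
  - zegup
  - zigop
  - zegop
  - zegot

lodigu ~ lotego, sulrelil ~ holrelel — Vezilen i corresponds to Dogora e after a consonant, before a consonant other than r, m, n, p, b, f, v.
sehizup ~ hehezop — Vezilen u corresponds to Dogora o after a consonant, before a labial obstruent.
Applying these to Vezilen 'zigup':
  zigup → zegup   (i→e after a consonant, before a consonant other than r, m, n, p, b, f, v)
  zegup → zegop   (u→o after a consonant, before a labial obstruent)
So the Dogora cognate is 'zegop'.

zegop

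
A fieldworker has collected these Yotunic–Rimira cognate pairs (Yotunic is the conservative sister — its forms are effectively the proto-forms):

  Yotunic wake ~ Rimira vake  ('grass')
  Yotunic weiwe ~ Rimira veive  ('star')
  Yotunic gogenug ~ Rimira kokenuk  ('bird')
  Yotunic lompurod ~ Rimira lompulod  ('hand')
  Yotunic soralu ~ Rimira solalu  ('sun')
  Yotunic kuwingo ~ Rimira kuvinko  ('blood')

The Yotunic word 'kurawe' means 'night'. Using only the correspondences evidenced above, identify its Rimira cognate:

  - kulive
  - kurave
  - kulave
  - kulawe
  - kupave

kulave

soralu ~ solalu — Yotunic r corresponds to Rimira l between vowels (before a back vowel).
weiwe ~ veive — Yotunic w corresponds to Rimira v between vowels (before a front vowel).
Applying these to Yotunic 'kurawe':
  kurawe → kulawe   (r→l between vowels (before a back vowel))
  kulawe → kulave   (w→v between vowels (before a front vowel))
So the Rimira cognate is 'kulave'.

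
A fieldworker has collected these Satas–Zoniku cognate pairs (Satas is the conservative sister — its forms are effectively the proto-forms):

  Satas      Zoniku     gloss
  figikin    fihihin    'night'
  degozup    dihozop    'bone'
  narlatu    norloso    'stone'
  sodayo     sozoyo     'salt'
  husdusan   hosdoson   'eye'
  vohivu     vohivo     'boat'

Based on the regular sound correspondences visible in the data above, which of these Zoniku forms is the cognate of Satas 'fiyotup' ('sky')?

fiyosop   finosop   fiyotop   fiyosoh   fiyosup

fiyosop

narlatu ~ norloso — Satas t corresponds to Zoniku s between vowels (before a back vowel).
degozup ~ dihozop — Satas u corresponds to Zoniku o after a consonant, before a labial obstruent.
Applying these to Satas 'fiyotup':
  fiyotup → fiyosup   (t→s between vowels (before a back vowel))
  fiyosup → fiyosop   (u→o after a consonant, before a labial obstruent)
So the Zoniku cognate is 'fiyosop'.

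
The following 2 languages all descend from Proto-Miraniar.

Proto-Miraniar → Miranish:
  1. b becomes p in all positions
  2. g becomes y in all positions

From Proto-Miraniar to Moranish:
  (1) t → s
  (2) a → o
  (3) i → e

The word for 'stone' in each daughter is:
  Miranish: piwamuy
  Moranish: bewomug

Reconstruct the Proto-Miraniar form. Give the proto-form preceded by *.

*biwamug

Position 2: Miranish has i, Moranish has e. Miranish preserves i here (none of its changes turn any other segment into i), so the proto-segment is *i.
Position 1: Miranish has p, Moranish has b. Moranish preserves b here (none of its changes turn any other segment into b), so the proto-segment is *b.
Position 4: Miranish has a, Moranish has o. Miranish preserves a here (none of its changes turn any other segment into a), so the proto-segment is *a.
Verify the candidate proto-form against each daughter:
Miranish: *biwamug > piwamug > piwamuy  (by unconditioned shift, unconditioned shift)
Moranish: start from *biwamug.
  rule 1: no change — biwamug
  rule 2 (vowel merger): biwamug → biwomug
  rule 3 (vowel merger): biwomug → bewomug
  ⇒ Moranish bewomug
Only *biwamug yields all of Miranish piwamuy, Moranish bewomug.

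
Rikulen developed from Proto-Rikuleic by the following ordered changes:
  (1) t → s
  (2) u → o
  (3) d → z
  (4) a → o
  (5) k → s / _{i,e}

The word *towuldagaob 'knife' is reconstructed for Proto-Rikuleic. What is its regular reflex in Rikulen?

Rikulen: *towuldagaob > sowuldagaob > sowoldagaob > sowolzagaob > sowolzogoob  (by unconditioned shift, vowel merger, unconditioned shift, vowel merger)

sowolzogoob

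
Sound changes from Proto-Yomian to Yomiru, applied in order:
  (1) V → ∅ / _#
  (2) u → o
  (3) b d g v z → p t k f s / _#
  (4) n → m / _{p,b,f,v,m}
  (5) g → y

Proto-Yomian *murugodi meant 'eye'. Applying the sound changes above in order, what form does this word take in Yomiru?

Yomiru: start from *murugodi.
  rule 1 (apocope): murugodi → murugod
  rule 2 (vowel merger): murugod → morogod
  rule 3 (final devoicing): morogod → morogot
  rule 4: no change — morogot
  rule 5 (unconditioned shift): morogot → moroyot
  ⇒ Yomiru moroyot

moroyot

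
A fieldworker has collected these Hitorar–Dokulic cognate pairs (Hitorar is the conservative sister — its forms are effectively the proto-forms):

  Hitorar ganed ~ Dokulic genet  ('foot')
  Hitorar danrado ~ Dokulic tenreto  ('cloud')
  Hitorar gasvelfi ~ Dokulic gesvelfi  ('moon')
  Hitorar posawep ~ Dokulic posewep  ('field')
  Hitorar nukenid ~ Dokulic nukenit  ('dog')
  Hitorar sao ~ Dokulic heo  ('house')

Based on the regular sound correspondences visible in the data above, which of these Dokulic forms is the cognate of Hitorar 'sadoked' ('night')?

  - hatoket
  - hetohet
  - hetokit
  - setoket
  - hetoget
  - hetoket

hetoket

sao ~ heo — Hitorar s corresponds to Dokulic h word-initially before a back vowel.
danrado ~ tenreto, gasvelfi ~ gesvelfi — Hitorar a corresponds to Dokulic e after a consonant, before a consonant other than r, m, n, p, b, f, v.
danrado ~ tenreto — Hitorar d corresponds to Dokulic t between vowels (before a back vowel).
ganed ~ genet, nukenid ~ nukenit — Hitorar d corresponds to Dokulic t word-finally.
Applying these to Hitorar 'sadoked':
  sadoked → hadoked   (s→h word-initially before a back vowel)
  hadoked → hedoked   (a→e after a consonant, before a consonant other than r, m, n, p, b, f, v)
  hedoked → hetoked   (d→t between vowels (before a back vowel))
  hetoked → hetoket   (d→t word-finally)
So the Dokulic cognate is 'hetoket'.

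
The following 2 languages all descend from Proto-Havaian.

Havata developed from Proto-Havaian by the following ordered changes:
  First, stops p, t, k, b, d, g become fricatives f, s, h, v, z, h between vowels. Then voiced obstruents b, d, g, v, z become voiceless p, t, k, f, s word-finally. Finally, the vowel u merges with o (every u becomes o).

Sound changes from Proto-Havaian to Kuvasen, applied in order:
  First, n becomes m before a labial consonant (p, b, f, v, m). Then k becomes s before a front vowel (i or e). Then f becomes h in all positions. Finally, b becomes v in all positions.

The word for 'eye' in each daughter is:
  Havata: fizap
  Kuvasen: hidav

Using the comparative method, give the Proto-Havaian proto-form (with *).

*fidab

Position 3: Havata has z, Kuvasen has d. Kuvasen preserves d here (none of its changes turn any other segment into d), so the proto-segment is *d.
Position 1: Havata has f, Kuvasen has h. Taking the neighbouring segments as reconstructed: Havata f can only go back to *f; Kuvasen h could go back to *f or *h — the one source consistent with every daughter is *f.
Verify the candidate proto-form against each daughter:
Havata: start from *fidab.
  rule 1 (intervocalic lenition): fidab → fizab
  rule 2 (final devoicing): fizab → fizap
  rule 3: no change — fizap
  ⇒ Havata fizap
Kuvasen: *fidab
  fidab (rule 1 does not apply)
  fidab (rule 2 does not apply)
  fidab → hidab   [unconditioned shift]
  hidab → hidav   [unconditioned shift]
  giving Kuvasen hidav.
Only *fidab yields all of Havata fizap, Kuvasen hidav.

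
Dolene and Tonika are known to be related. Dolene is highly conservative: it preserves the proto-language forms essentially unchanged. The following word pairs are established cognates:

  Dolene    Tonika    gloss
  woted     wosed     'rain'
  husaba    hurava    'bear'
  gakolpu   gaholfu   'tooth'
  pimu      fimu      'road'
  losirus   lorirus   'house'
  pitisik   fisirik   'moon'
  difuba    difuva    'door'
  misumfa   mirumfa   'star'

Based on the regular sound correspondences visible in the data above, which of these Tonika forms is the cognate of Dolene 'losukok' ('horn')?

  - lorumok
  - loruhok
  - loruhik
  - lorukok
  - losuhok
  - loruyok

loruhok

misumfa ~ mirumfa — Dolene s corresponds to Tonika r between vowels (before a back vowel).
gakolpu ~ gaholfu — Dolene k corresponds to Tonika h between vowels (before a back vowel).
Applying these to Dolene 'losukok':
  losukok → lorukok   (s→r between vowels (before a back vowel))
  lorukok → loruhok   (k→h between vowels (before a back vowel))
So the Tonika cognate is 'loruhok'.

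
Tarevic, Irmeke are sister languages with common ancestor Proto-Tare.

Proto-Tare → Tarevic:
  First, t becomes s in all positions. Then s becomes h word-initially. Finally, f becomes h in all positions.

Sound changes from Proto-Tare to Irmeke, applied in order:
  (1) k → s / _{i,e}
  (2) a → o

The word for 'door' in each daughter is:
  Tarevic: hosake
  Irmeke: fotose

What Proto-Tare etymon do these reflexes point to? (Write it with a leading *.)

Position 3: Tarevic has s, Irmeke has t. Irmeke preserves t here (none of its changes turn any other segment into t), so the proto-segment is *t.
Position 4: Tarevic has a, Irmeke has o. Tarevic preserves a here (none of its changes turn any other segment into a), so the proto-segment is *a.
Position 5: Tarevic has k, Irmeke has s. Tarevic preserves k here (none of its changes turn any other segment into k), so the proto-segment is *k.
This points to *fotake. Verify forward in each daughter:
Tarevic: start from *fotake.
  rule 1 (unconditioned shift): fotake → fosake
  rule 2: no change — fosake
  rule 3 (unconditioned shift): fosake → hosake
  ⇒ Tarevic hosake
Irmeke: *fotake > fotase > fotose  (by palatalisation, vowel merger)
No other proto-form is consistent with every reflex, so the reconstruction is *fotake.

*fotake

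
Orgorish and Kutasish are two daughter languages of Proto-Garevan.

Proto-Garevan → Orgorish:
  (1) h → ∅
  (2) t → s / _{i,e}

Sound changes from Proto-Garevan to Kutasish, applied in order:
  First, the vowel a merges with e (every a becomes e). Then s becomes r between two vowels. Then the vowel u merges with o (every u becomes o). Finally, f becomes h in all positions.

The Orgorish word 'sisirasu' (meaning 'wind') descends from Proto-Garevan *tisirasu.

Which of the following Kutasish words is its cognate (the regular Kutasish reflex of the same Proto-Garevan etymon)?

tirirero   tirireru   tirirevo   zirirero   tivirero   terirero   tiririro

Kutasish: start from *tisirasu.
  rule 1 (vowel merger): tisirasu → tisiresu
  rule 2 (rhotacism): tisiresu → tirireru
  rule 3 (vowel merger): tirireru → tirirero
  rule 4: no change — tirirero
  ⇒ Kutasish tirirero
Only 'tirirero' matches the regular Kutasish development of *tisirasu.

tirirero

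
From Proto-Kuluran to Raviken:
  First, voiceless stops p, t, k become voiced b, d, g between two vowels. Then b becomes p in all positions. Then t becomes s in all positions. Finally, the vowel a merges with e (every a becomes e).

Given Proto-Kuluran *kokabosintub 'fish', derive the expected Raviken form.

kogeposinsup

Raviken: start from *kokabosintub.
  rule 1 (intervocalic voicing): kokabosintub → kogabosintub
  rule 2 (unconditioned shift): kogabosintub → kogaposintup
  rule 3 (unconditioned shift): kogaposintup → kogaposinsup
  rule 4 (vowel merger): kogaposinsup → kogeposinsup
  ⇒ Raviken kogeposinsup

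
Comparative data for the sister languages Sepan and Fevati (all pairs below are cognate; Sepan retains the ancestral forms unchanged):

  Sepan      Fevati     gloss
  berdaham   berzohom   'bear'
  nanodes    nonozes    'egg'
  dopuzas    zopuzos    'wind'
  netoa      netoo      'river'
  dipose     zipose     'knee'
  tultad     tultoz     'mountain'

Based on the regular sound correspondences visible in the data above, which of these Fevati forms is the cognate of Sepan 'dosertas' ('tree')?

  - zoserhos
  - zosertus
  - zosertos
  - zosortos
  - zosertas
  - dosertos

zosertos

dopuzas ~ zopuzos — Sepan d corresponds to Fevati z word-initially before a back vowel.
berdaham ~ berzohom, dopuzas ~ zopuzos — Sepan a corresponds to Fevati o after a consonant, before a consonant other than r, m, n, p, b, f, v.
Applying these to Sepan 'dosertas':
  dosertas → zosertas   (d→z word-initially before a back vowel)
  zosertas → zosertos   (a→o after a consonant, before a consonant other than r, m, n, p, b, f, v)
So the Fevati cognate is 'zosertos'.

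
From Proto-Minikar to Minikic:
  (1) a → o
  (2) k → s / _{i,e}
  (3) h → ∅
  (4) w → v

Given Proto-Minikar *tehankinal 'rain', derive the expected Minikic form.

Minikic: start from *tehankinal.
  rule 1 (vowel merger): tehankinal → tehonkinol
  rule 2 (palatalisation): tehonkinol → tehonsinol
  rule 3 (h-loss): tehonsinol → teonsinol
  rule 4: no change — teonsinol
  ⇒ Minikic teonsinol

teonsinol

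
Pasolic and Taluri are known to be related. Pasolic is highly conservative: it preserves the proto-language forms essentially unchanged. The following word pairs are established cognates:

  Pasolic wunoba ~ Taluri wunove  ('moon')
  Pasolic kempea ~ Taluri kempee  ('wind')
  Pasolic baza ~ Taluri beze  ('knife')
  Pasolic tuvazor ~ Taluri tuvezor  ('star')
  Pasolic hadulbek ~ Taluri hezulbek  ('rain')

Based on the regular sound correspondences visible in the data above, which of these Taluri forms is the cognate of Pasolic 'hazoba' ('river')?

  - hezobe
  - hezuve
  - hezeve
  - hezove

hezove

baza ~ beze, tuvazor ~ tuvezor — Pasolic a corresponds to Taluri e after a consonant, before a consonant other than r, m, n, p, b, f, v.
wunoba ~ wunove — Pasolic b corresponds to Taluri v between vowels (before a back vowel).
wunoba ~ wunove, baza ~ beze — Pasolic a corresponds to Taluri e word-finally.
Applying these to Pasolic 'hazoba':
  hazoba → hezoba   (a→e after a consonant, before a consonant other than r, m, n, p, b, f, v)
  hezoba → hezova   (b→v between vowels (before a back vowel))
  hezova → hezove   (a→e word-finally)
So the Taluri cognate is 'hezove'.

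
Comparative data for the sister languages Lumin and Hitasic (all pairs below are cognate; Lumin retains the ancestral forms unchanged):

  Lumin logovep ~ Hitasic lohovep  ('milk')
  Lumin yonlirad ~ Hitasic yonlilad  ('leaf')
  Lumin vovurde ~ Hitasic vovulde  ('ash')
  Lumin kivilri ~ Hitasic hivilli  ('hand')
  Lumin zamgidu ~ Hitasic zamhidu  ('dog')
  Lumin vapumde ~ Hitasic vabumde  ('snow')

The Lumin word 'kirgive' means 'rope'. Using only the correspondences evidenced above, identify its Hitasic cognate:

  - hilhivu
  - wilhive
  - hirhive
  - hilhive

kivilri ~ hivilli — Lumin k corresponds to Hitasic h word-initially before a front vowel.
vovurde ~ vovulde — Lumin r corresponds to Hitasic l after a vowel, before a consonant other than r, m, n, p, b, f, v.
zamgidu ~ zamhidu — Lumin g corresponds to Hitasic h after a consonant, before a front vowel.
Applying these to Lumin 'kirgive':
  kirgive → hirgive   (k→h word-initially before a front vowel)
  hirgive → hilgive   (r→l after a vowel, before a consonant other than r, m, n, p, b, f, v)
  hilgive → hilhive   (g→h after a consonant, before a front vowel)
So the Hitasic cognate is 'hilhive'.

hilhive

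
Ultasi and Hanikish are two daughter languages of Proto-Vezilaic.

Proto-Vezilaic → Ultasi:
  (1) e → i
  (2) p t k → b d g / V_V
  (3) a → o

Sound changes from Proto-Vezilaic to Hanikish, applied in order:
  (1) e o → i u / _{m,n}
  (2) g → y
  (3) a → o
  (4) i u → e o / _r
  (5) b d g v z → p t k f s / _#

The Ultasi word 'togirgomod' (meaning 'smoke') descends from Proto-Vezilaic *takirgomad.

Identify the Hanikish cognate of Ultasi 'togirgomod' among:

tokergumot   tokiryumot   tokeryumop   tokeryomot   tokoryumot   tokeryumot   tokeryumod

Hanikish: start from *takirgomad.
  rule 1 (pre-nasal raising): takirgomad → takirgumad
  rule 2 (unconditioned shift): takirgumad → takiryumad
  rule 3 (vowel merger): takiryumad → tokiryumod
  rule 4 (pre-rhotic lowering): tokiryumod → tokeryumod
  rule 5 (final devoicing): tokeryumod → tokeryumot
  ⇒ Hanikish tokeryumot
The other candidates each miss or misapply at least one Hanikish change.

tokeryumot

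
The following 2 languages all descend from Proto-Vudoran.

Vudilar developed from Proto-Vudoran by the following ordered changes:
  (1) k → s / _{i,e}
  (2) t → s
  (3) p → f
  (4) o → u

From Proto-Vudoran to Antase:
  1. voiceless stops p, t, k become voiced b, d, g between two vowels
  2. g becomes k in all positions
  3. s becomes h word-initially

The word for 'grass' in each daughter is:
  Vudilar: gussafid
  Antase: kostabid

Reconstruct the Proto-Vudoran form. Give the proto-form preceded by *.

Position 6: Vudilar has f, Antase has b. Taking the neighbouring segments as reconstructed: Vudilar f could go back to *p or *f; Antase b could go back to *p or *b — the one source consistent with every daughter is *p.
Position 4: Vudilar has s, Antase has t. Antase preserves t here (none of its changes turn any other segment into t), so the proto-segment is *t.
Position 2: Vudilar has u, Antase has o. Antase preserves o here (none of its changes turn any other segment into o), so the proto-segment is *o.
This points to *gostapid. Verify forward in each daughter:
Vudilar: *gostapid > gossapid > gossafid > gussafid  (by unconditioned shift, unconditioned shift, vowel merger)
Antase: start from *gostapid.
  rule 1 (intervocalic voicing): gostapid → gostabid
  rule 2 (unconditioned shift): gostabid → kostabid
  rule 3: no change — kostabid
  ⇒ Antase kostabid
*gostapid is the unique common source.

*gostapid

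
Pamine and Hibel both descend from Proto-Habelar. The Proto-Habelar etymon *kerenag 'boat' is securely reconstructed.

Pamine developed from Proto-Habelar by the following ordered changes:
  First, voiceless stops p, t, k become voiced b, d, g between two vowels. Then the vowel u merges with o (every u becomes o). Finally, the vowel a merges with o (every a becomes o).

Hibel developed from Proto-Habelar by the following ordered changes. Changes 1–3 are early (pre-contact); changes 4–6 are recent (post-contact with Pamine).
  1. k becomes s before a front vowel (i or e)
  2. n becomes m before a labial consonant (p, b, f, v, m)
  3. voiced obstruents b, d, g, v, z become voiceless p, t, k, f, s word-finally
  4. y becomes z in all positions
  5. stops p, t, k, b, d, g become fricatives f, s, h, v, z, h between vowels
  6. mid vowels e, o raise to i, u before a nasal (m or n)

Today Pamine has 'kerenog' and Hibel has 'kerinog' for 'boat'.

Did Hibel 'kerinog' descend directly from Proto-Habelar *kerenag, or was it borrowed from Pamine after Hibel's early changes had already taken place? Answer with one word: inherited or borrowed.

borrowed

If inherited, *kerenag would pass through all of Hibel's changes:
Hibel: start from *kerenag.
  rule 1 (palatalisation): kerenag → serenag
  rule 2: no change — serenag
  rule 3 (final devoicing): serenag → serenak
  rule 4: no change — serenak
  rule 5: no change — serenak
  rule 6 (pre-nasal raising): serenak → serinak
  ⇒ Hibel serinak
If borrowed from Pamine 'kerenog' after the early changes, it would undergo only the recent ones:
  rule 4 (unconditioned shift): no change (kerenog)
  rule 5 (intervocalic lenition): no change (kerenog)
  rule 6 (pre-nasal raising): kerenog → kerinog
  ⇒ as a loan: kerinog
Hibel 'kerinog' matches the loan outcome 'kerinog', not the inherited 'serinak' — it skipped the early Hibel changes, so it was borrowed from Pamine.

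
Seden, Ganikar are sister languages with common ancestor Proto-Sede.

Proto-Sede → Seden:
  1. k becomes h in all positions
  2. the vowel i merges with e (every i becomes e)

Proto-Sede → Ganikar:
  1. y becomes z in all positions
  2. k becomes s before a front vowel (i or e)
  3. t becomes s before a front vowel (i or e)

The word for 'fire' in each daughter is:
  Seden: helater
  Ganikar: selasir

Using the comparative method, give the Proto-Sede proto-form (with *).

Position 6: Seden has e, Ganikar has i. Ganikar preserves i here (none of its changes turn any other segment into i), so the proto-segment is *i.
Position 1: Seden has h, Ganikar has s. Taking the neighbouring segments as reconstructed: Seden h could go back to *k or *h; Ganikar s could go back to *t or *k or *s — the one source consistent with every daughter is *k.
This points to *kelatir. Verify forward in each daughter:
Seden: start from *kelatir.
  rule 1 (unconditioned shift): kelatir → helatir
  rule 2 (vowel merger): helatir → helater
  ⇒ Seden helater
Ganikar: start from *kelatir.
  rule 1: no change — kelatir
  rule 2 (palatalisation): kelatir → selatir
  rule 3 (palatalisation): selatir → selasir
  ⇒ Ganikar selasir
Only *kelatir yields all of Seden helater, Ganikar selasir.

*kelatir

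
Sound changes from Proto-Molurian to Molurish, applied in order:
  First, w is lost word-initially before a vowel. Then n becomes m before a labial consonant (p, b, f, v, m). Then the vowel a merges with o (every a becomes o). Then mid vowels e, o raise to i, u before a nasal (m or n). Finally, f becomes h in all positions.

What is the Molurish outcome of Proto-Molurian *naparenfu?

Molurish: start from *naparenfu.
  rule 1: no change — naparenfu
  rule 2 (nasal place assimilation): naparenfu → naparemfu
  rule 3 (vowel merger): naparemfu → noporemfu
  rule 4 (pre-nasal raising): noporemfu → noporimfu
  rule 5 (unconditioned shift): noporimfu → noporimhu
  ⇒ Molurish noporimhu

noporimhu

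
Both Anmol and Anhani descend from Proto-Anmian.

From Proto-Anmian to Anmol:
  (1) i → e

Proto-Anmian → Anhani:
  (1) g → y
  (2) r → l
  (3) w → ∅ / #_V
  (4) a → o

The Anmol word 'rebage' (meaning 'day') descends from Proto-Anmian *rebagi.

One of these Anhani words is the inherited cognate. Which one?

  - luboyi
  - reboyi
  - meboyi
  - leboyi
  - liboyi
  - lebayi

Anhani: *rebagi
  rebagi → rebayi   [unconditioned shift]
  rebayi → lebayi   [unconditioned shift]
  lebayi (rule 3 does not apply)
  lebayi → leboyi   [vowel merger]
  giving Anhani leboyi.
The other candidates each miss or misapply at least one Anhani change.

leboyi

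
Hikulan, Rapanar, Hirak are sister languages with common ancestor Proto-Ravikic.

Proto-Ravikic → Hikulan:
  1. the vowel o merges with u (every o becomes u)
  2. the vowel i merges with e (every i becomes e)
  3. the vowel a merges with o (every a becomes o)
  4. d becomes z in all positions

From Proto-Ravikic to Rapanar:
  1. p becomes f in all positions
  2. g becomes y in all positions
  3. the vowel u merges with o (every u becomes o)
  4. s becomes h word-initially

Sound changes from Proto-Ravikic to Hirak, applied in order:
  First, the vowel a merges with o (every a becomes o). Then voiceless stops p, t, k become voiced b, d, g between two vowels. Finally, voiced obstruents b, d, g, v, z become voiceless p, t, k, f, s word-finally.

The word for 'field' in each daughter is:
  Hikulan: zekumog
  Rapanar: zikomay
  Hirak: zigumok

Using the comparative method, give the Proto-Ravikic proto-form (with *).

*zikumag

Position 4: Hikulan has u, Rapanar has o, Hirak has u. Hirak preserves u here (none of its changes turn any other segment into u), so the proto-segment is *u.
Position 7: Hikulan has g, Rapanar has y, Hirak has k. Hikulan preserves g here (none of its changes turn any other segment into g), so the proto-segment is *g.
Continuing position by position gives *zikumag; check it forward:
Hikulan: *zikumag > zekumag > zekumog  (by vowel merger, vowel merger)
Rapanar: *zikumag > zikumay > zikomay  (by unconditioned shift, vowel merger)
Hirak: *zikumag > zikumog > zigumog > zigumok  (by vowel merger, intervocalic voicing, final devoicing)
No other proto-form is consistent with every reflex, so the reconstruction is *zikumag.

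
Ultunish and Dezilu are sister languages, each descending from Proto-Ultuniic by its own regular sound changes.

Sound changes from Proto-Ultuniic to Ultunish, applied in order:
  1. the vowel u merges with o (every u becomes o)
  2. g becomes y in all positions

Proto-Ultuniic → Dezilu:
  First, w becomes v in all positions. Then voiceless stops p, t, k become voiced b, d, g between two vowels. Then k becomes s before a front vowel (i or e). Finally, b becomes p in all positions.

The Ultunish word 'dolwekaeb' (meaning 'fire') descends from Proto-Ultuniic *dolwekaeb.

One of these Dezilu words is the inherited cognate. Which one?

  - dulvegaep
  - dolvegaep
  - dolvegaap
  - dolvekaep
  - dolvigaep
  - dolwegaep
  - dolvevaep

Dezilu: *dolwekaeb > dolvekaeb > dolvegaeb > dolvegaep  (by unconditioned shift, intervocalic voicing, unconditioned shift)
The other candidates each miss or misapply at least one Dezilu change.

dolvegaep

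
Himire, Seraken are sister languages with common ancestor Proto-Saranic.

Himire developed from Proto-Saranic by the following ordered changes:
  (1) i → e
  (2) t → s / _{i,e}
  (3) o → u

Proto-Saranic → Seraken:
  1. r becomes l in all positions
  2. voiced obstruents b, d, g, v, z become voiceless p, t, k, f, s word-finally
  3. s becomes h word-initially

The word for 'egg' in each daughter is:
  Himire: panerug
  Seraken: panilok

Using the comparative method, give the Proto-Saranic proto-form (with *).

*panirog

Position 4: Himire has e, Seraken has i. Seraken preserves i here (none of its changes turn any other segment into i), so the proto-segment is *i.
Position 5: Himire has r, Seraken has l. Himire preserves r here (none of its changes turn any other segment into r), so the proto-segment is *r.
Position 7: Himire has g, Seraken has k. Himire preserves g here (none of its changes turn any other segment into g), so the proto-segment is *g.
This points to *panirog. Verify forward in each daughter:
Himire: *panirog
  panirog → panerog   [vowel merger]
  panerog (rule 2 does not apply)
  panerog → panerug   [vowel merger]
  giving Himire panerug.
Seraken: *panirog
  panirog → panilog   [unconditioned shift]
  panilog → panilok   [final devoicing]
  panilok (rule 3 does not apply)
  giving Seraken panilok.
*panirog is the unique common source.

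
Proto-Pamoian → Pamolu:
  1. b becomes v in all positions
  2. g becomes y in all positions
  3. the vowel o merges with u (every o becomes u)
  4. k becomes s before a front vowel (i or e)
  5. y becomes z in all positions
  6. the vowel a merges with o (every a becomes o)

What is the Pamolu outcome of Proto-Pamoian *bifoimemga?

Pamolu: start from *bifoimemga.
  rule 1 (unconditioned shift): bifoimemga → vifoimemga
  rule 2 (unconditioned shift): vifoimemga → vifoimemya
  rule 3 (vowel merger): vifoimemya → vifuimemya
  rule 4: no change — vifuimemya
  rule 5 (unconditioned shift): vifuimemya → vifuimemza
  rule 6 (vowel merger): vifuimemza → vifuimemzo
  ⇒ Pamolu vifuimemzo

vifuimemzo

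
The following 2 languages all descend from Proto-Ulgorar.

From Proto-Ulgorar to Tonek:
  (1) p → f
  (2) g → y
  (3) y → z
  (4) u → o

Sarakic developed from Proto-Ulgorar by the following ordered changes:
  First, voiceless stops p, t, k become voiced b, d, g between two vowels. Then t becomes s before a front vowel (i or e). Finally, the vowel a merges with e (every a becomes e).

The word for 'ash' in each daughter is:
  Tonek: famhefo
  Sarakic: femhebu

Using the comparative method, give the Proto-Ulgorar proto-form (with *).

Position 7: Tonek has o, Sarakic has u. Sarakic preserves u here (none of its changes turn any other segment into u), so the proto-segment is *u.
Position 6: Tonek has f, Sarakic has b. Taking the neighbouring segments as reconstructed: Tonek f could go back to *p or *f; Sarakic b could go back to *p or *b — the one source consistent with every daughter is *p.
Position 2: Tonek has a, Sarakic has e. Tonek preserves a here (none of its changes turn any other segment into a), so the proto-segment is *a.
The remaining positions agree across the daughters. Check the candidate against every language:
Tonek: start from *famhepu.
  rule 1 (unconditioned shift): famhepu → famhefu
  rule 2: no change — famhefu
  rule 3: no change — famhefu
  rule 4 (vowel merger): famhefu → famhefo
  ⇒ Tonek famhefo
Sarakic: *famhepu
  famhepu → famhebu   [intervocalic voicing]
  famhebu (rule 2 does not apply)
  famhebu → femhebu   [vowel merger]
  giving Sarakic femhebu.
*famhepu is the unique common source.

*famhepu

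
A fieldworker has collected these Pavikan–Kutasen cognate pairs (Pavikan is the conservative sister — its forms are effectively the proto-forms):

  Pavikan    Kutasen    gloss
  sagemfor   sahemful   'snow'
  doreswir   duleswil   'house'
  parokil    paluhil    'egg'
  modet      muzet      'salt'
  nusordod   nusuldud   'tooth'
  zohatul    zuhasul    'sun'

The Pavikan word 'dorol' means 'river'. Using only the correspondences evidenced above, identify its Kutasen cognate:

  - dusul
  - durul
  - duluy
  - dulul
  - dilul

dulul

sagemfor ~ sahemful, doreswir ~ duleswil — Pavikan o corresponds to Kutasen u after a consonant, before r.
parokil ~ paluhil — Pavikan r corresponds to Kutasen l between vowels (before a back vowel).
parokil ~ paluhil, modet ~ muzet — Pavikan o corresponds to Kutasen u after a consonant, before a consonant other than r, m, n, p, b, f, v.
Applying these to Pavikan 'dorol':
  dorol → durol   (o→u after a consonant, before r)
  durol → dulol   (r→l between vowels (before a back vowel))
  dulol → dulul   (o→u after a consonant, before a consonant other than r, m, n, p, b, f, v)
So the Kutasen cognate is 'dulul'.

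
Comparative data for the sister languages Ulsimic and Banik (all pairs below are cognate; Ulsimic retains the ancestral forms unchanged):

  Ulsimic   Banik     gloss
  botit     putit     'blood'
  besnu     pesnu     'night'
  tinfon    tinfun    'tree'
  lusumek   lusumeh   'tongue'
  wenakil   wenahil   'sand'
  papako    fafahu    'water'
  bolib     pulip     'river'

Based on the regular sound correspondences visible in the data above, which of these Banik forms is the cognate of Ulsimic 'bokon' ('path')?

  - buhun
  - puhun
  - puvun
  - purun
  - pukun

puhun

botit ~ putit, bolib ~ pulip — Ulsimic b corresponds to Banik p word-initially before a back vowel.
botit ~ putit, bolib ~ pulip — Ulsimic o corresponds to Banik u after a consonant, before a consonant other than r, m, n, p, b, f, v.
papako ~ fafahu — Ulsimic k corresponds to Banik h between vowels (before a back vowel).
tinfon ~ tinfun — Ulsimic o corresponds to Banik u after a consonant, before a nasal.
Applying these to Ulsimic 'bokon':
  bokon → pokon   (b→p word-initially before a back vowel)
  pokon → pukon   (o→u after a consonant, before a consonant other than r, m, n, p, b, f, v)
  pukon → puhon   (k→h between vowels (before a back vowel))
  puhon → puhun   (o→u after a consonant, before a nasal)
So the Banik cognate is 'puhun'.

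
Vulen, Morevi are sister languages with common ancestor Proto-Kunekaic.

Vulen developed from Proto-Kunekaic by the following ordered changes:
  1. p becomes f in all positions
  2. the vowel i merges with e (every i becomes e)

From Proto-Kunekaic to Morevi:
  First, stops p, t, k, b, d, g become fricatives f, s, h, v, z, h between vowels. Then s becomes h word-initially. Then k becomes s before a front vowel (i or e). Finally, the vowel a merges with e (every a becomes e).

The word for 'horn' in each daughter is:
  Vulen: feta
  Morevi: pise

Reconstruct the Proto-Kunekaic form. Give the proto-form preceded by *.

Position 1: Vulen has f, Morevi has p. Morevi preserves p here (none of its changes turn any other segment into p), so the proto-segment is *p.
Position 2: Vulen has e, Morevi has i. Morevi preserves i here (none of its changes turn any other segment into i), so the proto-segment is *i.
Position 4: Vulen has a, Morevi has e. Vulen preserves a here (none of its changes turn any other segment into a), so the proto-segment is *a.
Continuing position by position gives *pita; check it forward:
Vulen: *pita
  pita → fita   [unconditioned shift]
  fita → feta   [vowel merger]
  giving Vulen feta.
Morevi: start from *pita.
  rule 1 (intervocalic lenition): pita → pisa
  rule 2: no change — pisa
  rule 3: no change — pisa
  rule 4 (vowel merger): pisa → pise
  ⇒ Morevi pise
Only *pita yields all of Vulen feta, Morevi pise.

*pita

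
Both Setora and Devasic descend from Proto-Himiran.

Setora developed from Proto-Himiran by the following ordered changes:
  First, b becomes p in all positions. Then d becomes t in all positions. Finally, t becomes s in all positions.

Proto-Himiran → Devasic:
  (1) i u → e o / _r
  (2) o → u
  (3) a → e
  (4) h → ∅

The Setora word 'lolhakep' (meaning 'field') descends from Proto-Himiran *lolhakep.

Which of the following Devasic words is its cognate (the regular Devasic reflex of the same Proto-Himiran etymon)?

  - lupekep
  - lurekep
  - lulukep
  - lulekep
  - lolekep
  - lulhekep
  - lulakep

Devasic: start from *lolhakep.
  rule 1: no change — lolhakep
  rule 2 (vowel merger): lolhakep → lulhakep
  rule 3 (vowel merger): lulhakep → lulhekep
  rule 4 (h-loss): lulhekep → lulekep
  ⇒ Devasic lulekep
The other candidates each miss or misapply at least one Devasic change.

lulekep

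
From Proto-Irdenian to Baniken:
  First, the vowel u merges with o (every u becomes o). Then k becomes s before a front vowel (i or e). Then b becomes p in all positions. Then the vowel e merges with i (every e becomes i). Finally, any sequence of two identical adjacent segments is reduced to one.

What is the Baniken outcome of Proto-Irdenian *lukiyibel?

losiyipil

Baniken: *lukiyibel > lokiyibel > losiyibel > losiyipel > losiyipil  (by vowel merger, palatalisation, unconditioned shift, vowel merger)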